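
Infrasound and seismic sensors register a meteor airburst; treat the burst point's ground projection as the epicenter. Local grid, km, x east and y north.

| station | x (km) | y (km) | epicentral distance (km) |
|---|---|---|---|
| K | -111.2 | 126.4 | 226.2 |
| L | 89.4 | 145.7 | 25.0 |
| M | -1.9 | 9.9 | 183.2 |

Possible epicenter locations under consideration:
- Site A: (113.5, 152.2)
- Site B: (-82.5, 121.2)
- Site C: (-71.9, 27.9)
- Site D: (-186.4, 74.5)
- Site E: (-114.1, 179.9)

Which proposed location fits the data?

Site A

For each candidate, compare |candidate − station| to the reported distance:
Site A: residuals K 0.0, L 0.0, M 0.0 → max 0.0 km
Site B: residuals K 197.0, L 148.6, M 45.8 → max 197.0 km
Site C: residuals K 120.1, L 174.7, M 110.9 → max 174.7 km
Site D: residuals K 134.8, L 259.8, M 12.3 → max 259.8 km
Site E: residuals K 172.6, L 181.4, M 20.5 → max 181.4 km
Only Site A has all residuals ≈ 0.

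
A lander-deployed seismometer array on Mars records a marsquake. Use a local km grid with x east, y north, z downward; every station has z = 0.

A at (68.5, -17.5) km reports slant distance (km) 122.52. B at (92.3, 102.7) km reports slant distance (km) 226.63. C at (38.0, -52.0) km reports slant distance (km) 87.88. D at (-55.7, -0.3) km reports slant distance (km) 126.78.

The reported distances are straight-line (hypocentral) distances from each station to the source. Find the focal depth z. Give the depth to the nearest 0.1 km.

Each station gives a sphere (x−x_i)² + (y−y_i)² + z² = d_i² (stations at z=0).
Subtracting the A sphere from B and C: z² cancels, leaving linear equations in x and y:
47.6 x + 240.4 y = -22281.93
-61.0 x − 69.0 y = 6437.76
Solving: x ≈ -0.895, y ≈ -92.510 km (keep extra digits for the depth step; rounded: -0.9, -92.5).
Then from the A sphere: z² = 122.52² − (x − 68.5)² − (y + 17.5)² with x = -0.895, y = -92.510, so z ≈ 67.594 ≈ 67.6 km.

z ≈ 67.6 km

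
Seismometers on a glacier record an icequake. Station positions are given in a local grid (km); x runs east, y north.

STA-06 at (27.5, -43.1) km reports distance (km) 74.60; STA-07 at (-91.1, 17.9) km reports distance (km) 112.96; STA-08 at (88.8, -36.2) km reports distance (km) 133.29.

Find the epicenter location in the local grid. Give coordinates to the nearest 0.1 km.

-36.7 km east, -81.1 km north

Circle about each station: (x − 27.5)² + (y + 43.1)² = 74.60²; (x + 91.1)² + (y − 17.9)² = 112.96²; (x − 88.8)² + (y + 36.2)² = 133.29².
Subtracting the STA-06 equation from the STA-07 and STA-08 equations removes the quadratic terms:
-237.2 x + 122.0 y = -1189.04
122.6 x + 13.8 y = -5619.04
Solving the 2×2 system: x ≈ -36.7, y ≈ -81.1 km.
Check against STA-06 (with the unrounded x, y): √((x − 27.5)²+(y + 43.1)²) = 74.61 ≈ 74.60 km. ✓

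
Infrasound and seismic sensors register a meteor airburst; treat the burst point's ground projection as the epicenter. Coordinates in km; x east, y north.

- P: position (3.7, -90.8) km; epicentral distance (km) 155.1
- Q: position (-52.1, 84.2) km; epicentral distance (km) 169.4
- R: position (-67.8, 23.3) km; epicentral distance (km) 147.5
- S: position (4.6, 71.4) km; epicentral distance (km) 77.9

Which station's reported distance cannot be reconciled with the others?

Q

Solve using three stations at a time. Using P, R, S (subtract circle equations pairwise → linear system) gives (x, y) ≈ (78.1, 45.3).
Distances from that point to each station vs reported:
  P: calculated 155.1 vs reported 155.1 → residual 0.0 km
  Q: calculated 135.9 vs reported 169.4 → residual 33.5 km
  R: calculated 147.5 vs reported 147.5 → residual 0.0 km
  S: calculated 78.0 vs reported 77.9 → residual 0.1 km
P, R, S are mutually consistent (residuals ≈ 0); Q is off by 33.5 km.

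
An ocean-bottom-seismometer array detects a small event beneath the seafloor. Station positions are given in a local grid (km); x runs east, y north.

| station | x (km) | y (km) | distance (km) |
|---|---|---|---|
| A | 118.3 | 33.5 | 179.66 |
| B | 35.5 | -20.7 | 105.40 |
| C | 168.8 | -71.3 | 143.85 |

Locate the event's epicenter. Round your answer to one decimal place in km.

Circle about each station: (x − 118.3)² + (y − 33.5)² = 179.66²; (x − 35.5)² + (y + 20.7)² = 105.40²; (x − 168.8)² + (y + 71.3)² = 143.85².
Subtracting the A equation from the B and C equations removes the quadratic terms:
-165.6 x − 108.4 y = 7740.16
101.0 x − 209.6 y = 30044.88
Solving the 2×2 system: x ≈ 35.8, y ≈ -126.1 km.
Check against A (with the unrounded x, y): √((x − 118.3)²+(y − 33.5)²) = 179.66 ≈ 179.66 km. ✓

x ≈ 35.8 km, y ≈ -126.1 km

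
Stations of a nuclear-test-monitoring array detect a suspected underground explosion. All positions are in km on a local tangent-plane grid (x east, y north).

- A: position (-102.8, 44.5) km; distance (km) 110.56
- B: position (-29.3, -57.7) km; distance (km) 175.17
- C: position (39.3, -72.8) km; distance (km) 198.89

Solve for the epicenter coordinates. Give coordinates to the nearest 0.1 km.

Circle about each station: (x + 102.8)² + (y − 44.5)² = 110.56²; (x + 29.3)² + (y + 57.7)² = 175.17²; (x − 39.3)² + (y + 72.8)² = 198.89².
Subtracting the A equation from the B and C equations removes the quadratic terms:
147.0 x − 204.4 y = -26821.33
284.2 x − 234.6 y = -33037.48
Solving the 2×2 system: x ≈ -19.5, y ≈ 117.2 km.

(-19.5, 117.2)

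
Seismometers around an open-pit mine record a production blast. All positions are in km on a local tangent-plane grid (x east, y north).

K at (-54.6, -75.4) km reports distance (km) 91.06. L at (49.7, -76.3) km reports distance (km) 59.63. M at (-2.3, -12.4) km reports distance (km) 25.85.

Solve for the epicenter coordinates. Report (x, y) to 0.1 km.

(20.7, -24.2)

Circle about each station: (x + 54.6)² + (y + 75.4)² = 91.06²; (x − 49.7)² + (y + 76.3)² = 59.63²; (x + 2.3)² + (y + 12.4)² = 25.85².
Subtracting the K equation from the L and M equations removes the quadratic terms:
208.6 x − 1.8 y = 4361.65
104.6 x + 126.0 y = -883.57
Solving the 2×2 system: x ≈ 20.7, y ≈ -24.2 km.
Check against K (with the unrounded x, y): √((x + 54.6)²+(y + 75.4)²) = 91.06 ≈ 91.06 km. ✓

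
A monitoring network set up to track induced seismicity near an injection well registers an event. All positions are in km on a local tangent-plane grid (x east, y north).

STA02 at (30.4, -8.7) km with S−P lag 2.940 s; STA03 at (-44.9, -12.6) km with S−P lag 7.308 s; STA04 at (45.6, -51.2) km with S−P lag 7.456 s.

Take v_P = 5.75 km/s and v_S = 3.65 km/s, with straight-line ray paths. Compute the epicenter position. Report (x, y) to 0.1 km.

Distance from S−P lag: d = Δt · v_P v_S / (v_P − v_S) = Δt · (5.75·3.65)/(5.75−3.65) ≈ 9.9940·Δt.
So d_STA02 = 29.38, d_STA03 = 73.04, d_STA04 = 74.52 km.
Circle about each station: (x − 30.4)² + (y + 8.7)² = 29.38²; (x + 44.9)² + (y + 12.6)² = 73.04²; (x − 45.6)² + (y + 51.2)² = 74.52².
Subtracting the STA02 equation from the STA03 and STA04 equations removes the quadratic terms:
-150.6 x − 7.8 y = -3296.74
30.4 x − 85.0 y = -989.10
Solving the 2×2 system: x ≈ 20.9, y ≈ 19.1 km.

(20.9, 19.1)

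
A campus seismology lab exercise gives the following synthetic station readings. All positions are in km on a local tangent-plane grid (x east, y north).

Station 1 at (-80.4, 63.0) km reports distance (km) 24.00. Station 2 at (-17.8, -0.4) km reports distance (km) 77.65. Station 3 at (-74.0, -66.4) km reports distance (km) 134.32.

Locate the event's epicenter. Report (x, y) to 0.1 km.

Circle about each station: (x + 80.4)² + (y − 63.0)² = 24.00²; (x + 17.8)² + (y + 0.4)² = 77.65²; (x + 74.0)² + (y + 66.4)² = 134.32².
Subtracting the Station 1 equation from the Station 2 and Station 3 equations removes the quadratic terms:
125.2 x − 126.8 y = -15569.68
12.8 x − 258.8 y = -18014.06
Solving the 2×2 system: x ≈ -56.7, y ≈ 66.8 km.

(-56.7, 66.8)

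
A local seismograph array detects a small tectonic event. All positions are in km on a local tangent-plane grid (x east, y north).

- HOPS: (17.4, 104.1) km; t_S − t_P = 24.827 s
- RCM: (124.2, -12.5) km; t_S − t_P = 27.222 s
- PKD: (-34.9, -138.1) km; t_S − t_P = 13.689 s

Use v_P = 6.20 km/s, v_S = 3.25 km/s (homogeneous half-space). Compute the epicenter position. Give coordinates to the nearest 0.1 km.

Distance from S−P lag: d = Δt · v_P v_S / (v_P − v_S) = Δt · (6.20·3.25)/(6.20−3.25) ≈ 6.8305·Δt.
So d_HOPS = 169.58, d_RCM = 185.94, d_PKD = 93.50 km.
Circle about each station: (x − 17.4)² + (y − 104.1)² = 169.58²; (x − 124.2)² + (y + 12.5)² = 185.94²; (x + 34.9)² + (y + 138.1)² = 93.50².
Subtracting pairs of circle equations eliminates x²+y² and gives linear equations (the radical axes):
213.6 x − 233.2 y = -1373.99
-104.6 x − 484.4 y = 29165.18
Solving the 2×2 system: x ≈ -58.4, y ≈ -47.6 km.

-58.4 km east, -47.6 km north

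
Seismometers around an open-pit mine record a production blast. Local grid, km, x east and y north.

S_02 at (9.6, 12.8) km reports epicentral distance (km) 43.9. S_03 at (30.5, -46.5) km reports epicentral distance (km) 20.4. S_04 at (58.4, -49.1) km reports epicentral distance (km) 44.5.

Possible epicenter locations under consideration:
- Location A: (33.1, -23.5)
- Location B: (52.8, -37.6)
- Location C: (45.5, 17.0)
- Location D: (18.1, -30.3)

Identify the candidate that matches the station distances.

Location D

For each candidate, compare |candidate − station| to the reported distance:
Location A: residuals S_02 0.7, S_03 2.7, S_04 8.5 → max 8.5 km
Location B: residuals S_02 22.5, S_03 3.6, S_04 31.7 → max 31.7 km
Location C: residuals S_02 7.8, S_03 44.8, S_04 22.8 → max 44.8 km
Location D: residuals S_02 0.0, S_03 0.0, S_04 0.0 → max 0.0 km
Only Location D has all residuals ≈ 0.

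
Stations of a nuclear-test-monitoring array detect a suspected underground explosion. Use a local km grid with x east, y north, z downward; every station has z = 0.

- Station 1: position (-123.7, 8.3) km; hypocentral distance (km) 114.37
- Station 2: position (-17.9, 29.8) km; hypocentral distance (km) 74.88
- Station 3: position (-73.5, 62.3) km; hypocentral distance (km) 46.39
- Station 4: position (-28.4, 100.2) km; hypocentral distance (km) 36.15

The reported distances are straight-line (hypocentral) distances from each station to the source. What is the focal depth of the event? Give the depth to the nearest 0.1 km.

Each station gives a sphere (x−x_i)² + (y−y_i)² + z² = d_i² (stations at z=0).
Subtracting the Station 1 sphere from Station 2 and Station 3: z² cancels, leaving linear equations in x and y:
211.6 x + 43.0 y = -6688.65
100.4 x + 108.0 y = 4841.42
Solving: x ≈ -50.204, y ≈ 91.499 km (keep extra digits for the depth step; rounded: -50.2, 91.5).
Then from the Station 1 sphere: z² = 114.37² − (x + 123.7)² − (y − 8.3)² with x = -50.204, y = 91.499, so z ≈ 27.509 ≈ 27.5 km.

z ≈ 27.5 km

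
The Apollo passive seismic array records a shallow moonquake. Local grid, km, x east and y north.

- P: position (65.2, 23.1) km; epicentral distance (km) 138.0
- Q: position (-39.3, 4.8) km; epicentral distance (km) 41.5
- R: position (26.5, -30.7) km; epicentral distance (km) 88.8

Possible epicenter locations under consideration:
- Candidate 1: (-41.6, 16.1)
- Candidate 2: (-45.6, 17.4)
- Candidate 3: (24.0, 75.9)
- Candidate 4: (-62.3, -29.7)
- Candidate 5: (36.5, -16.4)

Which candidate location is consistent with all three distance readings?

For each candidate, compare |candidate − station| to the reported distance:
Candidate 1: residuals P 31.0, Q 30.0, R 6.2 → max 31.0 km
Candidate 2: residuals P 27.1, Q 27.4, R 2.1 → max 27.4 km
Candidate 3: residuals P 71.0, Q 53.7, R 17.8 → max 71.0 km
Candidate 4: residuals P 0.0, Q 0.0, R 0.0 → max 0.0 km
Candidate 5: residuals P 89.2, Q 37.2, R 71.4 → max 89.2 km
Only Candidate 4 has all residuals ≈ 0.

Candidate 4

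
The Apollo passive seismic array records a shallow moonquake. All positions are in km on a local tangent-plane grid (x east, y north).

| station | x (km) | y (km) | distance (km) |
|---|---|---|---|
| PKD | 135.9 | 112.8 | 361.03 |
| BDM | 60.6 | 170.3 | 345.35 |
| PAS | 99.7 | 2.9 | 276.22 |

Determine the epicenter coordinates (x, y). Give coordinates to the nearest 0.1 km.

Circle about each station: (x − 135.9)² + (y − 112.8)² = 361.03²; (x − 60.6)² + (y − 170.3)² = 345.35²; (x − 99.7)² + (y − 2.9)² = 276.22².
Subtracting the PKD equation from the BDM and PAS equations removes the quadratic terms:
-150.6 x + 115.0 y = 12557.84
-72.4 x − 219.8 y = 32801.02
Solving the 2×2 system: x ≈ -157.7, y ≈ -97.3 km.
Check against PKD (with the unrounded x, y): √((x − 135.9)²+(y − 112.8)²) = 361.01 ≈ 361.03 km. ✓

-157.7 km east, -97.3 km north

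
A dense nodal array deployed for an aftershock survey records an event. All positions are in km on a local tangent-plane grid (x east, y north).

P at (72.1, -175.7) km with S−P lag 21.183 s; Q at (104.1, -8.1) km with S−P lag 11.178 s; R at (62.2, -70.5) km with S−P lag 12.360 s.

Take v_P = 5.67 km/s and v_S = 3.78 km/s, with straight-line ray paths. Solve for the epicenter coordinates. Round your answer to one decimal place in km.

(-8.2, 50.7)

Distance from S−P lag: d = Δt · v_P v_S / (v_P − v_S) = Δt · (5.67·3.78)/(5.67−3.78) ≈ 11.3400·Δt.
So d_P = 240.22, d_Q = 126.76, d_R = 140.16 km.
Circle about each station: (x − 72.1)² + (y + 175.7)² = 240.22²; (x − 104.1)² + (y + 8.1)² = 126.76²; (x − 62.2)² + (y + 70.5)² = 140.16².
Subtracting pairs of circle equations eliminates x²+y² and gives linear equations (the radical axes):
64.0 x + 335.2 y = 16471.07
-19.8 x + 210.4 y = 10831.01
Solving the 2×2 system: x ≈ -8.2, y ≈ 50.7 km.
Check against P (with the unrounded x, y): √((x − 72.1)²+(y + 175.7)²) = 240.23 ≈ 240.22 km. ✓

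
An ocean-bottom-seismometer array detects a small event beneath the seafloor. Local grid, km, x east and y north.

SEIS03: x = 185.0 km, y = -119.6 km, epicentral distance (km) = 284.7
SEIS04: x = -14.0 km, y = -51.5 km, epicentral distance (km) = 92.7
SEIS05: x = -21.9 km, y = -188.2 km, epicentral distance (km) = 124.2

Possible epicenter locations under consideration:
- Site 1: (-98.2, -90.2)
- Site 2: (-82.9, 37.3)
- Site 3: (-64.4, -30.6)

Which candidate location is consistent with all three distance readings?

For each candidate, compare |candidate − station| to the reported distance:
Site 1: residuals SEIS03 0.0, SEIS04 0.0, SEIS05 0.0 → max 0.0 km
Site 2: residuals SEIS03 25.8, SEIS04 19.7, SEIS05 109.4 → max 109.4 km
Site 3: residuals SEIS03 19.9, SEIS04 38.1, SEIS05 39.0 → max 39.0 km
Only Site 1 has all residuals ≈ 0.

Site 1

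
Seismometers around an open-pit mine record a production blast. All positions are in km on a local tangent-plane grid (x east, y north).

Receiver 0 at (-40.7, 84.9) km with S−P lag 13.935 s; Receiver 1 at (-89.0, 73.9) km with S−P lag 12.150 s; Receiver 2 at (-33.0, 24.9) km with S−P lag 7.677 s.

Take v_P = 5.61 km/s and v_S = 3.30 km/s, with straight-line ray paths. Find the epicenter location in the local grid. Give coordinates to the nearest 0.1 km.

-72.7 km east, -22.1 km north

Distance from S−P lag: d = Δt · v_P v_S / (v_P − v_S) = Δt · (5.61·3.30)/(5.61−3.30) ≈ 8.0143·Δt.
So d_Receiver 0 = 111.68, d_Receiver 1 = 97.37, d_Receiver 2 = 61.53 km.
Circle about each station: (x + 40.7)² + (y − 84.9)² = 111.68²; (x + 89.0)² + (y − 73.9)² = 97.37²; (x + 33.0)² + (y − 24.9)² = 61.53².
Subtracting pairs of circle equations eliminates x²+y² and gives linear equations (the radical axes):
-96.6 x − 22.0 y = 7509.22
15.4 x − 120.0 y = 1530.99
Solving the 2×2 system: x ≈ -72.7, y ≈ -22.1 km.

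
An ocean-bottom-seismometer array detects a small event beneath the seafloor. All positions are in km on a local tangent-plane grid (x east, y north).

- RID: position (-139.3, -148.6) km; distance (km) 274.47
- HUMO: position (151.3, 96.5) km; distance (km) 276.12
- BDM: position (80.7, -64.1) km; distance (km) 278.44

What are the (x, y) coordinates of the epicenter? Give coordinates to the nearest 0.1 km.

Circle about each station: (x + 139.3)² + (y + 148.6)² = 274.47²; (x − 151.3)² + (y − 96.5)² = 276.12²; (x − 80.7)² + (y + 64.1)² = 278.44².
Subtracting the RID equation from the HUMO and BDM equations removes the quadratic terms:
581.2 x + 490.2 y = -10190.98
440.0 x + 169.0 y = -33060.20
Solving the 2×2 system: x ≈ -123.3, y ≈ 125.4 km.

x ≈ -123.3 km, y ≈ 125.4 km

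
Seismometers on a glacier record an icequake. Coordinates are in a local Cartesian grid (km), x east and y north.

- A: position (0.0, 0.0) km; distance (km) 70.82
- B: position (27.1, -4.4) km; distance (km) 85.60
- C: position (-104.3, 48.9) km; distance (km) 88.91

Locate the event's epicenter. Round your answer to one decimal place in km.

(-17.6, 68.6)

Circle about each station: x² + y² = 70.82²; (x − 27.1)² + (y + 4.4)² = 85.60²; (x + 104.3)² + (y − 48.9)² = 88.91².
Subtracting pairs of circle equations eliminates x²+y² and gives linear equations (the radical axes):
54.2 x − 8.8 y = -1558.12
-208.6 x + 97.8 y = 10380.18
Solving the 2×2 system: x ≈ -17.6, y ≈ 68.6 km.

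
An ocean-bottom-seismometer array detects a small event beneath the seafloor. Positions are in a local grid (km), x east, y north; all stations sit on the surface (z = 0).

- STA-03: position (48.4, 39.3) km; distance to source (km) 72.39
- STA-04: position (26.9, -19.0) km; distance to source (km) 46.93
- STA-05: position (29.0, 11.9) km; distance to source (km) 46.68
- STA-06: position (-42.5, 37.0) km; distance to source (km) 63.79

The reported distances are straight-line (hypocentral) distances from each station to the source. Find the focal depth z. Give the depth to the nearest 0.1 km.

Each station gives a sphere (x−x_i)² + (y−y_i)² + z² = d_i² (stations at z=0).
Subtracting the STA-03 sphere from STA-04 and STA-05: z² cancels, leaving linear equations in x and y:
-43.0 x − 116.6 y = 235.45
-38.8 x − 54.8 y = 156.85
Solving: x ≈ -2.485, y ≈ -1.103 km (keep extra digits for the depth step; rounded: -2.5, -1.1).
Then from the STA-03 sphere: z² = 72.39² − (x − 48.4)² − (y − 39.3)² with x = -2.485, y = -1.103, so z ≈ 31.916 ≈ 31.9 km.

z ≈ 31.9 km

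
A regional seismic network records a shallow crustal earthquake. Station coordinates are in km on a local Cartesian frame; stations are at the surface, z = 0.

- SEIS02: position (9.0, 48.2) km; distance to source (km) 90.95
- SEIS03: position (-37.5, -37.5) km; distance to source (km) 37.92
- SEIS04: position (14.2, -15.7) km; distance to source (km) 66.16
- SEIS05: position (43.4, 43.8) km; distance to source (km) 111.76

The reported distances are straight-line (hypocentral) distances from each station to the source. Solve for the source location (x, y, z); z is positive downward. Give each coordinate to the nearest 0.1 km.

Each station gives a sphere (x−x_i)² + (y−y_i)² + z² = d_i² (stations at z=0).
Subtracting the SEIS02 sphere from SEIS03 and SEIS04: z² cancels, leaving linear equations in x and y:
-93.0 x − 171.4 y = 7242.24
10.4 x − 127.8 y = 1938.65
Solving: x ≈ -43.406, y ≈ -18.702 km (keep extra digits for the depth step; rounded: -43.4, -18.7).
Then from the SEIS02 sphere: z² = 90.95² − (x − 9.0)² − (y − 48.2)² with x = -43.406, y = -18.702, so z ≈ 32.398 ≈ 32.4 km.

x ≈ -43.4 km, y ≈ -18.7 km, depth ≈ 32.4 km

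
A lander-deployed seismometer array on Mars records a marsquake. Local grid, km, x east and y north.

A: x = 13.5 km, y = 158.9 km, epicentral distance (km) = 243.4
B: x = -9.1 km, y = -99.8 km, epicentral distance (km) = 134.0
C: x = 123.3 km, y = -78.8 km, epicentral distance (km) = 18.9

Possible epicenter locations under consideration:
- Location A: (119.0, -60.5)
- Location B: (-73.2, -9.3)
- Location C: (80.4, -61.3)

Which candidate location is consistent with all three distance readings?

Location A

For each candidate, compare |candidate − station| to the reported distance:
Location A: residuals A 0.0, B 0.0, C 0.1 → max 0.1 km
Location B: residuals A 54.2, B 23.1, C 189.5 → max 189.5 km
Location C: residuals A 13.3, B 36.6, C 27.4 → max 36.6 km
Only Location A has all residuals ≈ 0.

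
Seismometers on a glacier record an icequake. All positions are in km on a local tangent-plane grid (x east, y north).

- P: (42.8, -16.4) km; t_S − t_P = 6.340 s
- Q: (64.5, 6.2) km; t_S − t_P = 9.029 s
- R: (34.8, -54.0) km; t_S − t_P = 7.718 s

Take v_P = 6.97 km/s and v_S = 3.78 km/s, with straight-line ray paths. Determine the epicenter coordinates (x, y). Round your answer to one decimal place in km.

Distance from S−P lag: d = Δt · v_P v_S / (v_P − v_S) = Δt · (6.97·3.78)/(6.97−3.78) ≈ 8.2591·Δt.
So d_P = 52.36, d_Q = 74.57, d_R = 63.74 km.
Circle about each station: (x − 42.8)² + (y + 16.4)² = 52.36²; (x − 64.5)² + (y − 6.2)² = 74.57²; (x − 34.8)² + (y + 54.0)² = 63.74².
Subtracting the P equation from the Q and R equations removes the quadratic terms:
43.4 x + 45.2 y = -721.23
-16.0 x − 75.2 y = 705.02
Solving the 2×2 system: x ≈ -8.8, y ≈ -7.5 km.

(-8.8, -7.5)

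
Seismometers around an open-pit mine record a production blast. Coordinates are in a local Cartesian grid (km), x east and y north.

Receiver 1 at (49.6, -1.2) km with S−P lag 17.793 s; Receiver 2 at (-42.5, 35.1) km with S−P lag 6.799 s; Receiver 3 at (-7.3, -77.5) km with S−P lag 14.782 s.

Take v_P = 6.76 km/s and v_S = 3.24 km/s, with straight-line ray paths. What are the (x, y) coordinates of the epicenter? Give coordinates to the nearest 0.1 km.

x ≈ -61.1 km, y ≈ -2.9 km

Distance from S−P lag: d = Δt · v_P v_S / (v_P − v_S) = Δt · (6.76·3.24)/(6.76−3.24) ≈ 6.2223·Δt.
So d_Receiver 1 = 110.71, d_Receiver 2 = 42.31, d_Receiver 3 = 91.98 km.
Circle about each station: (x − 49.6)² + (y + 1.2)² = 110.71²; (x + 42.5)² + (y − 35.1)² = 42.31²; (x + 7.3)² + (y + 77.5)² = 91.98².
Subtracting the Receiver 1 equation from the Receiver 2 and Receiver 3 equations removes the quadratic terms:
-184.2 x + 72.6 y = 11043.23
-113.8 x − 152.6 y = 7394.32
Solving the 2×2 system: x ≈ -61.1, y ≈ -2.9 km.
Check against Receiver 1 (with the unrounded x, y): √((x − 49.6)²+(y + 1.2)²) = 110.71 ≈ 110.71 km. ✓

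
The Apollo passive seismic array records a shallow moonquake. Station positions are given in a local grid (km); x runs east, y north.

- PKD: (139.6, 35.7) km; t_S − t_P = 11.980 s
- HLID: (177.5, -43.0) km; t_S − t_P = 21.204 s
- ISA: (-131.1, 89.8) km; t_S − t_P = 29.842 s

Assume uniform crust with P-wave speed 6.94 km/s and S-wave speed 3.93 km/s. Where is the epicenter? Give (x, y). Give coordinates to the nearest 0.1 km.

133.8 km east, 144.1 km north

Distance from S−P lag: d = Δt · v_P v_S / (v_P − v_S) = Δt · (6.94·3.93)/(6.94−3.93) ≈ 9.0612·Δt.
So d_PKD = 108.55, d_HLID = 192.13, d_ISA = 270.40 km.
Circle about each station: (x − 139.6)² + (y − 35.7)² = 108.55²; (x − 177.5)² + (y + 43.0)² = 192.13²; (x + 131.1)² + (y − 89.8)² = 270.40².
Subtracting pairs of circle equations eliminates x²+y² and gives linear equations (the radical axes):
75.8 x − 157.4 y = -12538.23
-541.4 x + 108.2 y = -56844.46
Solving the 2×2 system: x ≈ 133.8, y ≈ 144.1 km.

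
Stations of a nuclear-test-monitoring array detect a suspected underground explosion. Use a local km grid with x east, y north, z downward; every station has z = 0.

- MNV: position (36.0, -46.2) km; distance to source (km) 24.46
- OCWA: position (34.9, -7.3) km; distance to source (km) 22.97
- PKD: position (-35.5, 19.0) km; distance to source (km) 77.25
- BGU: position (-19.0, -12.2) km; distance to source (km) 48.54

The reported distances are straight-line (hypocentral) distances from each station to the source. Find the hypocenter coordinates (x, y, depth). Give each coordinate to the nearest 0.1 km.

x ≈ 26.4 km, y ≈ -26.1 km, depth ≈ 10.1 km

Each station gives a sphere (x−x_i)² + (y−y_i)² + z² = d_i² (stations at z=0).
Subtracting the MNV sphere from OCWA and PKD: z² cancels, leaving linear equations in x and y:
-2.2 x + 77.8 y = -2088.47
-143.0 x + 130.4 y = -7178.46
Solving: x ≈ 26.401, y ≈ -26.098 km (keep extra digits for the depth step; rounded: 26.4, -26.1).
Then from the MNV sphere: z² = 24.46² − (x − 36.0)² − (y + 46.2)² with x = 26.401, y = -26.098, so z ≈ 10.102 ≈ 10.1 km.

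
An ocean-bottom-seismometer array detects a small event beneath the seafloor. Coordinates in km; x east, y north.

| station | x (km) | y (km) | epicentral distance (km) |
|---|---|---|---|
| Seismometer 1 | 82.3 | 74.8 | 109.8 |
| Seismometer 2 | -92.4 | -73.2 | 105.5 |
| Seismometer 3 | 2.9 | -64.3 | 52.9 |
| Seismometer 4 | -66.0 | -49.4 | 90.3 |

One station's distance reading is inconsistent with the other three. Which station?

Seismometer 2

Solve using three stations at a time. Using Seismometer 1, Seismometer 3, Seismometer 4 (subtract circle equations pairwise → linear system) gives (x, y) ≈ (16.7, -13.3).
Distances from that point to each station vs reported:
  Seismometer 1: calculated 109.8 vs reported 109.8 → residual 0.0 km
  Seismometer 2: calculated 124.5 vs reported 105.5 → residual 19.0 km
  Seismometer 3: calculated 52.9 vs reported 52.9 → residual 0.0 km
  Seismometer 4: calculated 90.3 vs reported 90.3 → residual 0.0 km
Seismometer 1, Seismometer 3, Seismometer 4 are mutually consistent (residuals ≈ 0); Seismometer 2 is off by 19.0 km.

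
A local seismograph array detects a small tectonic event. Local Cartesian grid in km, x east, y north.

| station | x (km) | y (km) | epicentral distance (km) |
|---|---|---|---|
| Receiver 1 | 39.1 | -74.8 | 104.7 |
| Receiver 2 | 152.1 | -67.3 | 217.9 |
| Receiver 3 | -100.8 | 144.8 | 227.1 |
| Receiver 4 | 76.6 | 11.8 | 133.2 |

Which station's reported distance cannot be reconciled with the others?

Receiver 4

Solve using three stations at a time. Using Receiver 1, Receiver 2, Receiver 3 (subtract circle equations pairwise → linear system) gives (x, y) ≈ (-65.4, -79.5).
Distances from that point to each station vs reported:
  Receiver 1: calculated 104.6 vs reported 104.7 → residual 0.1 km
  Receiver 2: calculated 217.9 vs reported 217.9 → residual 0.0 km
  Receiver 3: calculated 227.1 vs reported 227.1 → residual 0.0 km
  Receiver 4: calculated 168.8 vs reported 133.2 → residual 35.6 km
Receiver 1, Receiver 2, Receiver 3 are mutually consistent (residuals ≈ 0); Receiver 4 is off by 35.6 km.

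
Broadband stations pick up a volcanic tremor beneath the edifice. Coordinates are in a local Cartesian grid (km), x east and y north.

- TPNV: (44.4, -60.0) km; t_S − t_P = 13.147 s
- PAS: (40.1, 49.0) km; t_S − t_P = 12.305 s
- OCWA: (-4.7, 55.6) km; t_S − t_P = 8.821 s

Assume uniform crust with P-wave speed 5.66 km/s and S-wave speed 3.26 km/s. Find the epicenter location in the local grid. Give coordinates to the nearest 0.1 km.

Distance from S−P lag: d = Δt · v_P v_S / (v_P − v_S) = Δt · (5.66·3.26)/(5.66−3.26) ≈ 7.6882·Δt.
So d_TPNV = 101.08, d_PAS = 94.60, d_OCWA = 67.82 km.
Circle about each station: (x − 44.4)² + (y + 60.0)² = 101.08²; (x − 40.1)² + (y − 49.0)² = 94.60²; (x + 4.7)² + (y − 55.6)² = 67.82².
Subtracting the TPNV equation from the PAS and OCWA equations removes the quadratic terms:
-8.6 x + 218.0 y = -294.34
-98.2 x + 231.2 y = 3159.70
Solving the 2×2 system: x ≈ -39.0, y ≈ -2.9 km.

x ≈ -39.0 km, y ≈ -2.9 km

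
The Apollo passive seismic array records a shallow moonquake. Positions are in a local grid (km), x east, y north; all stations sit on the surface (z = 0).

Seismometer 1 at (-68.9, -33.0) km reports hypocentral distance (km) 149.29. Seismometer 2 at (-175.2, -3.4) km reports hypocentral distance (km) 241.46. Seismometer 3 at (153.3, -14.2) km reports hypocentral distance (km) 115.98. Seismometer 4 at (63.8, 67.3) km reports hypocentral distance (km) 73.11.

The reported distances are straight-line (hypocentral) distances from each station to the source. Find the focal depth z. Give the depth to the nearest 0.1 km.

Each station gives a sphere (x−x_i)² + (y−y_i)² + z² = d_i² (stations at z=0).
Subtracting the Seismometer 1 sphere from Seismometer 2 and Seismometer 3: z² cancels, leaving linear equations in x and y:
-212.6 x + 59.2 y = -11145.04
444.4 x + 37.6 y = 26702.46
Solving: x ≈ 58.301, y ≈ 21.109 km (keep extra digits for the depth step; rounded: 58.3, 21.1).
Then from the Seismometer 1 sphere: z² = 149.29² − (x + 68.9)² − (y + 33.0)² with x = 58.301, y = 21.109, so z ≈ 56.388 ≈ 56.4 km.

z ≈ 56.4 km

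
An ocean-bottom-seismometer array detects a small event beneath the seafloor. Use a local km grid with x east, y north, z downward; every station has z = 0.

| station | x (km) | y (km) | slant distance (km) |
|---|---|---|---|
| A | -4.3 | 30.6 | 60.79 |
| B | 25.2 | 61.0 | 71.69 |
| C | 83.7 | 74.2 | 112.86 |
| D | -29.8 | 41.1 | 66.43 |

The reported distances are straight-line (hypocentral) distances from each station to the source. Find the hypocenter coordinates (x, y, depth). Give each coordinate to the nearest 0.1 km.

x ≈ -3.2 km, y ≈ 35.3 km, depth ≈ 60.6 km

Each station gives a sphere (x−x_i)² + (y−y_i)² + z² = d_i² (stations at z=0).
Subtracting the A sphere from B and C: z² cancels, leaving linear equations in x and y:
59.0 x + 60.8 y = 1957.16
176.0 x + 87.2 y = 2514.52
Solving: x ≈ -3.200, y ≈ 35.296 km (keep extra digits for the depth step; rounded: -3.2, 35.3).
Then from the A sphere: z² = 60.79² − (x + 4.3)² − (y − 30.6)² with x = -3.200, y = 35.296, so z ≈ 60.598 ≈ 60.6 km.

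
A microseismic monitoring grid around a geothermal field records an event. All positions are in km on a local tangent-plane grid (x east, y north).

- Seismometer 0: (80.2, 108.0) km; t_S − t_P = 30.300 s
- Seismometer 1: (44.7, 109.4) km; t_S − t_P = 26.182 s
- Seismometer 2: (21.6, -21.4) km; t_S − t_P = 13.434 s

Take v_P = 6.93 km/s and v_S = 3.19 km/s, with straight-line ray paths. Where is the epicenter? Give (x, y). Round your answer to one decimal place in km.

-56.6 km east, -7.6 km north

Distance from S−P lag: d = Δt · v_P v_S / (v_P − v_S) = Δt · (6.93·3.19)/(6.93−3.19) ≈ 5.9109·Δt.
So d_Seismometer 0 = 179.10, d_Seismometer 1 = 154.76, d_Seismometer 2 = 79.41 km.
Circle about each station: (x − 80.2)² + (y − 108.0)² = 179.10²; (x − 44.7)² + (y − 109.4)² = 154.76²; (x − 21.6)² + (y + 21.4)² = 79.41².
Subtracting the Seismometer 0 equation from the Seismometer 1 and Seismometer 2 equations removes the quadratic terms:
-71.0 x + 2.8 y = 3996.56
-117.2 x − 258.8 y = 8599.34
Solving the 2×2 system: x ≈ -56.6, y ≈ -7.6 km.
Check against Seismometer 0 (with the unrounded x, y): √((x − 80.2)²+(y − 108.0)²) = 179.09 ≈ 179.10 km. ✓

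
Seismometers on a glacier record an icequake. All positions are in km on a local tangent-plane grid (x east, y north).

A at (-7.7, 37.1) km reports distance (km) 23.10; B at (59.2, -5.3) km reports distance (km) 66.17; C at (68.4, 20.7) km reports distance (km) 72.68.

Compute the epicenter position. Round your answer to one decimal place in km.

(-4.0, 14.3)

Circle about each station: (x + 7.7)² + (y − 37.1)² = 23.10²; (x − 59.2)² + (y + 5.3)² = 66.17²; (x − 68.4)² + (y − 20.7)² = 72.68².
Subtracting pairs of circle equations eliminates x²+y² and gives linear equations (the radical axes):
133.8 x − 84.8 y = -1747.83
152.2 x − 32.8 y = -1077.42
Solving the 2×2 system: x ≈ -4.0, y ≈ 14.3 km.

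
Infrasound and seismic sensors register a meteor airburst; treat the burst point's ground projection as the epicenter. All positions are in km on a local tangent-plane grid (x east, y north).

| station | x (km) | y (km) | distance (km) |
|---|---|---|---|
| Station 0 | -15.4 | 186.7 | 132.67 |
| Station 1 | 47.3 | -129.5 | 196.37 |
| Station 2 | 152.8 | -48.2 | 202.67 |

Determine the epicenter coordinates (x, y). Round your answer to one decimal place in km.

Circle about each station: (x + 15.4)² + (y − 186.7)² = 132.67²; (x − 47.3)² + (y + 129.5)² = 196.37²; (x − 152.8)² + (y + 48.2)² = 202.67².
Subtracting the Station 0 equation from the Station 1 and Station 2 equations removes the quadratic terms:
125.4 x − 632.4 y = -37046.36
336.4 x − 469.8 y = -32896.77
Solving the 2×2 system: x ≈ -22.1, y ≈ 54.2 km.
Check against Station 0 (with the unrounded x, y): √((x + 15.4)²+(y − 186.7)²) = 132.67 ≈ 132.67 km. ✓

-22.1 km east, 54.2 km north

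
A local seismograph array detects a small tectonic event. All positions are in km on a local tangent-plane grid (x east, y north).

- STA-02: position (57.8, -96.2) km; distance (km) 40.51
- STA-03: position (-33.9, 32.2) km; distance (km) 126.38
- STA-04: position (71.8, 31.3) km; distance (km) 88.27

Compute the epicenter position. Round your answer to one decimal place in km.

Circle about each station: (x − 57.8)² + (y + 96.2)² = 40.51²; (x + 33.9)² + (y − 32.2)² = 126.38²; (x − 71.8)² + (y − 31.3)² = 88.27².
Subtracting pairs of circle equations eliminates x²+y² and gives linear equations (the radical axes):
-183.4 x + 256.8 y = -24740.07
28.0 x + 255.0 y = -12610.88
Solving the 2×2 system: x ≈ 56.9, y ≈ -55.7 km.

(56.9, -55.7)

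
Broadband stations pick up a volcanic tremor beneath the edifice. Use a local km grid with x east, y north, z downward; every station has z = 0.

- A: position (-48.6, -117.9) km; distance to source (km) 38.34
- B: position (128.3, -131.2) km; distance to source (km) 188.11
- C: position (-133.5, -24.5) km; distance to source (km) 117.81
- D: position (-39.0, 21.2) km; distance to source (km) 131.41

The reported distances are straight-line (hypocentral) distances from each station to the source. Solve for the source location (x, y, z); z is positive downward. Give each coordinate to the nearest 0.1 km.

Each station gives a sphere (x−x_i)² + (y−y_i)² + z² = d_i² (stations at z=0).
Subtracting the A sphere from B and C: z² cancels, leaving linear equations in x and y:
353.8 x − 26.6 y = -16503.46
-169.8 x + 186.8 y = -10249.11
Solving: x ≈ -54.496, y ≈ -104.403 km (keep extra digits for the depth step; rounded: -54.5, -104.4).
Then from the A sphere: z² = 38.34² − (x + 48.6)² − (y + 117.9)² with x = -54.496, y = -104.403, so z ≈ 35.398 ≈ 35.4 km.
Check against D (with the unrounded solution): distance 131.41 ≈ 131.41 km. ✓

x ≈ -54.5 km, y ≈ -104.4 km, depth ≈ 35.4 km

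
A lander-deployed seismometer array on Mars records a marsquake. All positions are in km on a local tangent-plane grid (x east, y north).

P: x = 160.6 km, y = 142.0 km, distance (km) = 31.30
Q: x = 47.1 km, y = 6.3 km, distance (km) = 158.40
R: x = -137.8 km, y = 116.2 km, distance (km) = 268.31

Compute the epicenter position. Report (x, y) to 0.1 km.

Circle about each station: (x − 160.6)² + (y − 142.0)² = 31.30²; (x − 47.1)² + (y − 6.3)² = 158.40²; (x + 137.8)² + (y − 116.2)² = 268.31².
Subtracting the P equation from the Q and R equations removes the quadratic terms:
-227.0 x − 271.4 y = -67809.13
-596.8 x − 51.6 y = -84475.65
Solving the 2×2 system: x ≈ 129.3, y ≈ 141.7 km.

129.3 km east, 141.7 km north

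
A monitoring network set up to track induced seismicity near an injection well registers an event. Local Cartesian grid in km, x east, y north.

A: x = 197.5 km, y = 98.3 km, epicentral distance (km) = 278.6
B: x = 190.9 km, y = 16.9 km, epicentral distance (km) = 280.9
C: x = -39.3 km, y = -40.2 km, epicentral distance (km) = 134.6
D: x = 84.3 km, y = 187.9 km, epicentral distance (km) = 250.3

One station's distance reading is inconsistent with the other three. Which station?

D

Solve using three stations at a time. Using A, B, C (subtract circle equations pairwise → linear system) gives (x, y) ≈ (-80.9, 87.8).
Distances from that point to each station vs reported:
  A: calculated 278.6 vs reported 278.6 → residual 0.0 km
  B: calculated 280.9 vs reported 280.9 → residual 0.0 km
  C: calculated 134.6 vs reported 134.6 → residual 0.0 km
  D: calculated 193.2 vs reported 250.3 → residual 57.1 km
A, B, C are mutually consistent (residuals ≈ 0); D is off by 57.1 km.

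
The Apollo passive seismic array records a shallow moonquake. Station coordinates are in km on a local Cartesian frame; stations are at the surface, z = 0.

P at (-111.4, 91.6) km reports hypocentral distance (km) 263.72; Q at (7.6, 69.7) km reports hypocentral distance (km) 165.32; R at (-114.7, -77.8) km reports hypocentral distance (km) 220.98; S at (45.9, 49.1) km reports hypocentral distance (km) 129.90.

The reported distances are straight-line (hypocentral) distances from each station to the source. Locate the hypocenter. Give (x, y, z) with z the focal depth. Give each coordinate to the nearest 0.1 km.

Each station gives a sphere (x−x_i)² + (y−y_i)² + z² = d_i² (stations at z=0).
Subtracting the P sphere from Q and R: z² cancels, leaving linear equations in x and y:
238.0 x − 43.8 y = 26332.87
-6.6 x − 338.8 y = 19124.49
Solving: x ≈ 99.896, y ≈ -58.394 km (keep extra digits for the depth step; rounded: 99.9, -58.4).
Then from the P sphere: z² = 263.72² − (x + 111.4)² − (y − 91.6)² with x = 99.896, y = -58.394, so z ≈ 49.031 ≈ 49.0 km.
Check against S (with the unrounded solution): distance 129.90 ≈ 129.90 km. ✓

x ≈ 99.9 km, y ≈ -58.4 km, depth ≈ 49.0 km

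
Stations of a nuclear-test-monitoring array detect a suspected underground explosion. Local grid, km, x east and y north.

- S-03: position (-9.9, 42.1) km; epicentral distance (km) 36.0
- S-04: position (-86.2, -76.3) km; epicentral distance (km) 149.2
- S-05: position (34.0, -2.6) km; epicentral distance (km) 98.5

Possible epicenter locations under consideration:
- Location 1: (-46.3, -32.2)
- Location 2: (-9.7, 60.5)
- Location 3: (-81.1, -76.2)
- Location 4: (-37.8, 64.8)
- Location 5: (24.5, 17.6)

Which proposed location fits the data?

Location 4

For each candidate, compare |candidate − station| to the reported distance:
Location 1: residuals S-03 46.7, S-04 89.7, S-05 12.9 → max 89.7 km
Location 2: residuals S-03 17.6, S-04 7.5, S-05 21.7 → max 21.7 km
Location 3: residuals S-03 102.1, S-04 144.1, S-05 38.1 → max 144.1 km
Location 4: residuals S-03 0.0, S-04 0.0, S-05 0.0 → max 0.0 km
Location 5: residuals S-03 6.2, S-04 4.0, S-05 76.2 → max 76.2 km
Only Location 4 has all residuals ≈ 0.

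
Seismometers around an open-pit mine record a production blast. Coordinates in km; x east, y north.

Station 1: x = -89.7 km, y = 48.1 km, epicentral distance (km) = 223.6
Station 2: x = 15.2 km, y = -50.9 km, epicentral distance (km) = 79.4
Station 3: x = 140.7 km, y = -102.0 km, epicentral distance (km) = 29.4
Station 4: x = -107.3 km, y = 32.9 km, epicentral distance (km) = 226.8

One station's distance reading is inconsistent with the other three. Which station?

Solve using three stations at a time. Using Station 1, Station 2, Station 4 (subtract circle equations pairwise → linear system) gives (x, y) ≈ (70.6, -107.8).
Distances from that point to each station vs reported:
  Station 1: calculated 223.6 vs reported 223.6 → residual 0.0 km
  Station 2: calculated 79.4 vs reported 79.4 → residual 0.0 km
  Station 3: calculated 70.4 vs reported 29.4 → residual 41.0 km
  Station 4: calculated 226.8 vs reported 226.8 → residual 0.0 km
Station 1, Station 2, Station 4 are mutually consistent (residuals ≈ 0); Station 3 is off by 41.0 km.

Station 3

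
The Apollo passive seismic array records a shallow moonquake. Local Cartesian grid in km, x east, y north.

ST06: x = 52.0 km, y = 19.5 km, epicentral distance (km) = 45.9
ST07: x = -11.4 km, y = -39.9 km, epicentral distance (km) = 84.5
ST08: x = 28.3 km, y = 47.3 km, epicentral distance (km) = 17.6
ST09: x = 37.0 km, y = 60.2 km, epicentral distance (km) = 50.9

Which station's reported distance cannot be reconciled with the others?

Solve using three stations at a time. Using ST06, ST07, ST08 (subtract circle equations pairwise → linear system) gives (x, y) ≈ (11.6, 41.4).
Distances from that point to each station vs reported:
  ST06: calculated 45.9 vs reported 45.9 → residual 0.0 km
  ST07: calculated 84.5 vs reported 84.5 → residual 0.0 km
  ST08: calculated 17.7 vs reported 17.6 → residual 0.1 km
  ST09: calculated 31.6 vs reported 50.9 → residual 19.3 km
ST06, ST07, ST08 are mutually consistent (residuals ≈ 0); ST09 is off by 19.3 km.

ST09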